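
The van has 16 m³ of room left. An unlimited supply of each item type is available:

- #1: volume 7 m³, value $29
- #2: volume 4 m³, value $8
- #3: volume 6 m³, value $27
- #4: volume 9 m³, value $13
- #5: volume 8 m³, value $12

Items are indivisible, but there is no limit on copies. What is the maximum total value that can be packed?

Best value-per-unit is #3 at 27/6; filling with it alone gives 2×27 = 54.
Optimal mix: 1×#2 + 2×#3 → volume 16, value 62.

$62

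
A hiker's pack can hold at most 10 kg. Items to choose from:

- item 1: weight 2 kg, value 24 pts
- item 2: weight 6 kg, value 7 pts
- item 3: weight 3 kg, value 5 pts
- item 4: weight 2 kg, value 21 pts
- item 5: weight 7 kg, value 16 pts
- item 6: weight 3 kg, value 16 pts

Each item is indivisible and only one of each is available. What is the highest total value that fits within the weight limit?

This is a 0/1 knapsack; check combinations near the capacity.
- item 1+item 3+item 4+item 6: weight 2+3+2+3=10, value 24+5+21+16=66
- item 1+item 4+item 6: weight 2+2+3=7, value 24+21+16=61
- item 1+item 2+item 4: weight 2+6+2=10, value 24+7+21=52
Best: 66 pts.

66 pts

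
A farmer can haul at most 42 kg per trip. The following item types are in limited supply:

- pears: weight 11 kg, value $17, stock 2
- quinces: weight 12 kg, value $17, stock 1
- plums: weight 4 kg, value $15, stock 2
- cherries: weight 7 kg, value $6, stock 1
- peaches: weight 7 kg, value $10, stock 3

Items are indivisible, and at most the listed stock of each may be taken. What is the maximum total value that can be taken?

$81

Best selections within weight 42 and stock limits:
- 2×pears + 1×quinces + 2×plums: weight 42, value 81
- 1×pears + 2×plums + 3×peaches: weight 40, value 77
- 1×quinces + 2×plums + 3×peaches: weight 41, value 77
Best: $81.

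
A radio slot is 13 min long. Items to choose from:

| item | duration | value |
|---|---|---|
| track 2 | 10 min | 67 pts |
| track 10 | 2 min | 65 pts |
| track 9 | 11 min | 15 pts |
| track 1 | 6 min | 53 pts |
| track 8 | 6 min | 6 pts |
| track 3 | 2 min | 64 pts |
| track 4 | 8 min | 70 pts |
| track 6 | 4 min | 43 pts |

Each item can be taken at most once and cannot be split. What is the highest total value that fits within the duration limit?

Check high-value combinations within 13 min:
- track 10+track 3+track 4: duration 2+2+8=12, value 65+64+70=199
- track 10+track 1+track 3: duration 2+6+2=10, value 65+53+64=182
- track 10+track 3+track 6: duration 2+2+4=8, value 65+64+43=172
- track 10+track 1+track 6: duration 2+6+4=12, value 65+53+43=161
- track 1+track 3+track 6: duration 6+2+4=12, value 53+64+43=160
Best: 199 pts.

199 pts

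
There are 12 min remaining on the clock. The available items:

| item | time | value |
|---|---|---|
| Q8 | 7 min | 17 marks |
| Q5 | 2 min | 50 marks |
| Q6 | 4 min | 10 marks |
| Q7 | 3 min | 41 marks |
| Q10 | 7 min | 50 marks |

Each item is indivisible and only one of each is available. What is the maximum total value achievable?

This is a 0/1 knapsack; check combinations near the capacity.
- Q5+Q7+Q10: time 2+3+7=12, value 50+41+50=141
- Q8+Q5+Q7: time 7+2+3=12, value 17+50+41=108
- Q5+Q6+Q7: time 2+4+3=9, value 50+10+41=101
Best: 141 marks.

141 marks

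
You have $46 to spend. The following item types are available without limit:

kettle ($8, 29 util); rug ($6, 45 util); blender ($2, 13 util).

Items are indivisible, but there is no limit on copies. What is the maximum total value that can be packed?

341 util

Best value-per-unit is rug at 45/6; filling with it alone gives 7×45 = 315.
Optimal mix: 7×rug + 2×blender → cost 46, value 341.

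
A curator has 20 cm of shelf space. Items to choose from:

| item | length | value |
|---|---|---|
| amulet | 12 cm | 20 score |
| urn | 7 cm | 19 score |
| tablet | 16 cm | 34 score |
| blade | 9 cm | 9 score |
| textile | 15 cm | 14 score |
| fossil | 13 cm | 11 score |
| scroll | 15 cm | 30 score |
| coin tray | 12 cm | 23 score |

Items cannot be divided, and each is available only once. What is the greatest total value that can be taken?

42 score

Check high-value combinations within 20 cm:
- urn+coin tray: length 7+12=19, value 19+23=42
- amulet+urn: length 12+7=19, value 20+19=39
- tablet: length 16, value 34
Best: 42 score.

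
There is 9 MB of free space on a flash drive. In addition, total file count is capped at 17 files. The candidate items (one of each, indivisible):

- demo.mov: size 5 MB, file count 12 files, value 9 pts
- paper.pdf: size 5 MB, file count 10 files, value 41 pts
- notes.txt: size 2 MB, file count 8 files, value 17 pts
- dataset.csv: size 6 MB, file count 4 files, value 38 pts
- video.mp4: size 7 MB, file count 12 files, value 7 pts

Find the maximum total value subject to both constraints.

Feasible sets respecting both limits:
- notes.txt+dataset.csv: size 8, file count 12, value 55
- paper.pdf: size 5, file count 10, value 41
- dataset.csv: size 6, file count 4, value 38
Best: 55 pts.

55 pts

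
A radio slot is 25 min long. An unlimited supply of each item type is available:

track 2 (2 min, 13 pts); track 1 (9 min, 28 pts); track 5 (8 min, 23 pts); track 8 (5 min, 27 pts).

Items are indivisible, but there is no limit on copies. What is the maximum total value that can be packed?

Best value-per-unit is track 2 at 13/2; filling with it alone gives 12×13 = 156.
Optimal mix: 10×track 2 + 1×track 8 → duration 25, value 157.

157 pts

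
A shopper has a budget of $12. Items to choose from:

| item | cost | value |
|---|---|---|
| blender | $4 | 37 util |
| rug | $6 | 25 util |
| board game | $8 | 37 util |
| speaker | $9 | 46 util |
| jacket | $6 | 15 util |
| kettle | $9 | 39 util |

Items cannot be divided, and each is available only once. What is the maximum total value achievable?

74 util

Check high-value combinations within $12:
- blender+board game: cost 4+8=12, value 37+37=74
- blender+rug: cost 4+6=10, value 37+25=62
- blender+jacket: cost 4+6=10, value 37+15=52
Best: 74 util.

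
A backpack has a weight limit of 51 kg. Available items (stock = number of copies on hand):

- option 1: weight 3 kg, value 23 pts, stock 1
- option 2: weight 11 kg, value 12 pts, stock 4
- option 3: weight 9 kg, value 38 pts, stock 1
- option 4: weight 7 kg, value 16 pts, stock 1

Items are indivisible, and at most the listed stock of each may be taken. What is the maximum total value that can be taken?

Top feasible selections:
- 1×option 1 + 2×option 2 + 1×option 3 + 1×option 4: weight 41, value 101
- 1×option 1 + 3×option 2 + 1×option 3: weight 45, value 97
- 3×option 2 + 1×option 3 + 1×option 4: weight 49, value 90
Best: 101 pts.

101 pts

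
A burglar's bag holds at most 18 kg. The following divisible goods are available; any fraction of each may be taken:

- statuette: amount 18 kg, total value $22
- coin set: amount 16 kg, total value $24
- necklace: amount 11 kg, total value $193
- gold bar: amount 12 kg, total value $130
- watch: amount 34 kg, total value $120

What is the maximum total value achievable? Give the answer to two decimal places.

268.83

Take in order of value per unit:
- necklace (193/11 per unit): all 11 → value 193, running total 193.00
- gold bar (130/12 per unit): 7 of 12 → value 7×130/12 = 75.8333, running total 268.83
Total 268.83.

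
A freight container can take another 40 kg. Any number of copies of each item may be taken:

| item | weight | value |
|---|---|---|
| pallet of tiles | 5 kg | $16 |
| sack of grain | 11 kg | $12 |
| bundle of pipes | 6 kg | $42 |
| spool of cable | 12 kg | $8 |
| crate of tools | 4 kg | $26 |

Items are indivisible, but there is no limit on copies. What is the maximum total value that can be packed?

$278

Best value-per-unit is bundle of pipes at 42/6; filling with it alone gives 6×42 = 252.
Optimal mix: 6×bundle of pipes + 1×crate of tools → weight 40, value 278.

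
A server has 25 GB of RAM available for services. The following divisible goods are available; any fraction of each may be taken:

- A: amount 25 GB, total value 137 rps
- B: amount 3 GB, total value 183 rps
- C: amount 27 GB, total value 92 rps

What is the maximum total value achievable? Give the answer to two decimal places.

303.56

Take in order of value per unit:
- B (183/3 per unit): all 3 → value 183, running total 183.00
- A (137/25 per unit): 22 of 25 → value 22×137/25 = 120.5600, running total 303.56
Total 303.56.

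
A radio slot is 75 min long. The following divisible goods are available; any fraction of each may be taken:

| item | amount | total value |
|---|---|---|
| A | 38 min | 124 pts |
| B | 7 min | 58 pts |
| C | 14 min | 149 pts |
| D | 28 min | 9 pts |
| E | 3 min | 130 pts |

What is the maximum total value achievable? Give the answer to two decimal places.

Take in order of value per unit:
- E (130/3 per unit): all 3 → value 130, running total 130.00
- C (149/14 per unit): all 14 → value 149, running total 279.00
- B (58/7 per unit): all 7 → value 58, running total 337.00
- A (124/38 per unit): all 38 → value 124, running total 461.00
- D (9/28 per unit): 13 of 28 → value 13×9/28 = 4.1786, running total 465.18
Total 465.18.

465.18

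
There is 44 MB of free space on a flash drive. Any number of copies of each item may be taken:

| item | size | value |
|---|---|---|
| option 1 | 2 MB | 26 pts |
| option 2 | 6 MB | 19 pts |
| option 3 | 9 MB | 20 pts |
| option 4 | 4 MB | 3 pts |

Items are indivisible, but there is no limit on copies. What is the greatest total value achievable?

Best value-per-unit is option 1 at 26/2, and filling with it alone uses size 22×2=44. No mix of the others beats 22×26 = 572.

572 pts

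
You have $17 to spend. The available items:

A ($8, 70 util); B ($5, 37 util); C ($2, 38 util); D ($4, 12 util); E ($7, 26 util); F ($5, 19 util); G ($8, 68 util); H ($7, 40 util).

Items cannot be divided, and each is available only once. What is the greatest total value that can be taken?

Check high-value combinations within $17:
- A+C+H: cost 8+2+7=17, value 70+38+40=148
- C+G+H: cost 2+8+7=17, value 38+68+40=146
- A+B+C: cost 8+5+2=15, value 70+37+38=145
- B+C+G: cost 5+2+8=15, value 37+38+68=143
- A+G: cost 8+8=16, value 70+68=138
Best: 148 util.

148 util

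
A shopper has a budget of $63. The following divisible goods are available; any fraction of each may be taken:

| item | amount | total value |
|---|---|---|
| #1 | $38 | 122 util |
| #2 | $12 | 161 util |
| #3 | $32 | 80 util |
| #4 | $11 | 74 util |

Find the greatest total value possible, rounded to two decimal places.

Take in order of value per unit:
- #2 (161/12 per unit): all 12 → value 161, running total 161.00
- #4 (74/11 per unit): all 11 → value 74, running total 235.00
- #1 (122/38 per unit): all 38 → value 122, running total 357.00
- #3 (80/32 per unit): 2 of 32 → value 2×80/32 = 5.0000, running total 362.00
Total 362.00.

362.00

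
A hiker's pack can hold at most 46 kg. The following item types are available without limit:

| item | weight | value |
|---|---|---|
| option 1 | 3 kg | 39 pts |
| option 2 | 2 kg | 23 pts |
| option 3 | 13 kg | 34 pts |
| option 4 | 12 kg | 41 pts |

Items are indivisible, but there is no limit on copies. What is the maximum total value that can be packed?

Best value-per-unit is option 1 at 39/3; filling with it alone gives 15×39 = 585.
Optimal mix: 14×option 1 + 2×option 2 → weight 46, value 592.

592 pts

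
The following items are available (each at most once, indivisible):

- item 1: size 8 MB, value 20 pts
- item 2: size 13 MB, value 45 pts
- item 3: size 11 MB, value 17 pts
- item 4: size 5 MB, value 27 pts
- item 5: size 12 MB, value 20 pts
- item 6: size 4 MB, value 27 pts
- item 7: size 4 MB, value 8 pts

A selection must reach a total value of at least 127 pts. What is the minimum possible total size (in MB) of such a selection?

Subsets with value ≥ 127, sorted by total size:
- item 1+item 2+item 4+item 6+item 7: size 34, value 127
- item 2+item 4+item 5+item 6+item 7: size 38, value 127
Minimum size: 34 MB.

34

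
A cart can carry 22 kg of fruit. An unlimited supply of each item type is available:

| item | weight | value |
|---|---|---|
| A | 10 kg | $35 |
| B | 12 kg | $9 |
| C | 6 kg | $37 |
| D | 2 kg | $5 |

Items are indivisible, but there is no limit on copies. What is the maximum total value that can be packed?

Best value-per-unit is C at 37/6; filling with it alone gives 3×37 = 111.
Optimal mix: 3×C + 2×D → weight 22, value 121.

$121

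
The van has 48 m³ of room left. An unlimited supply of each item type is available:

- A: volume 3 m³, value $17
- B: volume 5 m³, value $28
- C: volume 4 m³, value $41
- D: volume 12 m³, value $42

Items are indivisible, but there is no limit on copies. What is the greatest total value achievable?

Best value-per-unit is C at 41/4, and filling with it alone uses volume 12×4=48. No mix of the others beats 12×41 = 492.

$492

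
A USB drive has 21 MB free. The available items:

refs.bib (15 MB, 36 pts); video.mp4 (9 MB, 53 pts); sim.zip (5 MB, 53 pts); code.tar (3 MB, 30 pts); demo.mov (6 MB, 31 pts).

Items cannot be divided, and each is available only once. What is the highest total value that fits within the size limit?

137 pts

Check high-value combinations within 21 MB:
- video.mp4+sim.zip+demo.mov: size 9+5+6=20, value 53+53+31=137
- video.mp4+sim.zip+code.tar: size 9+5+3=17, value 53+53+30=136
- sim.zip+code.tar+demo.mov: size 5+3+6=14, value 53+30+31=114
- video.mp4+code.tar+demo.mov: size 9+3+6=18, value 53+30+31=114
Best: 137 pts.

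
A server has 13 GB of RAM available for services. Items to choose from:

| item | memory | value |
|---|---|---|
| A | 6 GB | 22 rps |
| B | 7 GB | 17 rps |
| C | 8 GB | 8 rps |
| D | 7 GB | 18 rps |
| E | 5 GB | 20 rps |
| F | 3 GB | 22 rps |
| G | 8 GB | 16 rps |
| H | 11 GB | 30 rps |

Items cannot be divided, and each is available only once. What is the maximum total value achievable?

Check high-value combinations within 13 GB:
- A+F: memory 6+3=9, value 22+22=44
- E+F: memory 5+3=8, value 20+22=42
- A+E: memory 6+5=11, value 22+20=42
Best: 44 rps.

44 rps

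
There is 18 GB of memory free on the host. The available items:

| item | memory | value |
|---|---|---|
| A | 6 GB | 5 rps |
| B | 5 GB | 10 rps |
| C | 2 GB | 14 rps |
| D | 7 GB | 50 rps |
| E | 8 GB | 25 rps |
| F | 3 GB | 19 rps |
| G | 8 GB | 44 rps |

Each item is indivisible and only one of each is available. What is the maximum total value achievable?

This is a 0/1 knapsack; check combinations near the capacity.
- D+F+G: memory 7+3+8=18, value 50+19+44=113
- C+D+G: memory 2+7+8=17, value 14+50+44=108
- D+G: memory 7+8=15, value 50+44=94
Best: 113 rps.

113 rps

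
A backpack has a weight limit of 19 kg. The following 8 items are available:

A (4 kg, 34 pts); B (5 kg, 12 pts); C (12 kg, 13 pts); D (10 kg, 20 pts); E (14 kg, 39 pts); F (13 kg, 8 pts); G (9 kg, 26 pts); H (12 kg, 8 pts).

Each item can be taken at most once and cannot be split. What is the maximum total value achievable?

Check high-value combinations within 19 kg:
- A+E: weight 4+14=18, value 34+39=73
- A+B+G: weight 4+5+9=18, value 34+12+26=72
- A+B+D: weight 4+5+10=19, value 34+12+20=66
- A+G: weight 4+9=13, value 34+26=60
Best: 73 pts.

73 pts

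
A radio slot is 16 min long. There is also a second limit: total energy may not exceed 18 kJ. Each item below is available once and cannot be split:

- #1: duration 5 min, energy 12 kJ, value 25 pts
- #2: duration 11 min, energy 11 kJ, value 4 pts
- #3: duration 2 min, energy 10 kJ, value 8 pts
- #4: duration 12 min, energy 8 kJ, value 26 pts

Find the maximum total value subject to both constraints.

34 pts

Feasible sets respecting both limits:
- #3+#4: duration 14, energy 18, value 34
- #4: duration 12, energy 8, value 26
- #1: duration 5, energy 12, value 25
Best: 34 pts.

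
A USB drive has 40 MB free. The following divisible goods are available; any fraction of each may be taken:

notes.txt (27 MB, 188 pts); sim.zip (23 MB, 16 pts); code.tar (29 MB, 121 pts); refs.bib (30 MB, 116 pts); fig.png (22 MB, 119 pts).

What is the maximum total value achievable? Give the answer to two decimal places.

Take in order of value per unit:
- notes.txt (188/27 per unit): all 27 → value 188, running total 188.00
- fig.png (119/22 per unit): 13 of 22 → value 13×119/22 = 70.3182, running total 258.32
Total 258.32.

258.32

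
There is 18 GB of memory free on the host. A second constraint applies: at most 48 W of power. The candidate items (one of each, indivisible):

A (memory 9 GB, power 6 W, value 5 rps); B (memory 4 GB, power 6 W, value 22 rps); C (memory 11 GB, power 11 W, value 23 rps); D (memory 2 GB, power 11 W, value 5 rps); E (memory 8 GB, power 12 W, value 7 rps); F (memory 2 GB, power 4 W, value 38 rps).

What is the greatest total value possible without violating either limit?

Feasible sets respecting both limits:
- B+C+F: memory 17, power 21, value 83
- B+D+E+F: memory 16, power 33, value 72
- A+B+D+F: memory 17, power 27, value 70
- B+E+F: memory 14, power 22, value 67
Best: 83 rps.

83 rps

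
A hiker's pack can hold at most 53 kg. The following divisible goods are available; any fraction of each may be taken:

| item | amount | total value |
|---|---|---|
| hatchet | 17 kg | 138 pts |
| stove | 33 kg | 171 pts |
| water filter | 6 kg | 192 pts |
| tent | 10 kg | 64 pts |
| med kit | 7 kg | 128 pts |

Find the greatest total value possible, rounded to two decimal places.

589.36

Take in order of value per unit:
- water filter (192/6 per unit): all 6 → value 192, running total 192.00
- med kit (128/7 per unit): all 7 → value 128, running total 320.00
- hatchet (138/17 per unit): all 17 → value 138, running total 458.00
- tent (64/10 per unit): all 10 → value 64, running total 522.00
- stove (171/33 per unit): 13 of 33 → value 13×171/33 = 67.3636, running total 589.36
Total 589.36.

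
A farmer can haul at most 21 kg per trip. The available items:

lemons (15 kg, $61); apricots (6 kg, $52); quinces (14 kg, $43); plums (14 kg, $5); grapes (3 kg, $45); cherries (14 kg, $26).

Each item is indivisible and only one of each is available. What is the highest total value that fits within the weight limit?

$113

Check high-value combinations within 21 kg:
- lemons+apricots: weight 15+6=21, value 61+52=113
- lemons+grapes: weight 15+3=18, value 61+45=106
- apricots+grapes: weight 6+3=9, value 52+45=97
- apricots+quinces: weight 6+14=20, value 52+43=95
Best: $113.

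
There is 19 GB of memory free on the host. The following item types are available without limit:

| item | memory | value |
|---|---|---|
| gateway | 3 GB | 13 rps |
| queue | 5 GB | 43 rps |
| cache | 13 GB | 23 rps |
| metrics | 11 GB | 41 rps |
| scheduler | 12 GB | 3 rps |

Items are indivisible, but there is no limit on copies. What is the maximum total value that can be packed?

Best value-per-unit is queue at 43/5; filling with it alone gives 3×43 = 129.
Optimal mix: 1×gateway + 3×queue → memory 18, value 142.

142 rps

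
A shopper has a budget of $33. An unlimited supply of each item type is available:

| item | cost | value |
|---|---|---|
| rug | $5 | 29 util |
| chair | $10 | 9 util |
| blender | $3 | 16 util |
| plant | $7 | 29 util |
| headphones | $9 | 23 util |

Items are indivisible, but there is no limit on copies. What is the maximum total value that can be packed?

190 util

Best value-per-unit is rug at 29/5; filling with it alone gives 6×29 = 174.
Optimal mix: 6×rug + 1×blender → cost 33, value 190.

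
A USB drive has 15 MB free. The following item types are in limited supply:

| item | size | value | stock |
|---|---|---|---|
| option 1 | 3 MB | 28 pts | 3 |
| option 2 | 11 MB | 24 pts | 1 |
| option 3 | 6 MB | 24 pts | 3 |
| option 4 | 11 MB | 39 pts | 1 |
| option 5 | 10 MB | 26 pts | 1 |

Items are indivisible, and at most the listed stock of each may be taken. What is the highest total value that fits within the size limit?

108 pts

Best selections within size 15 and stock limits:
- 3×option 1 + 1×option 3: size 15, value 108
- 3×option 1: size 9, value 84
- 2×option 1 + 1×option 3: size 12, value 80
- 1×option 1 + 2×option 3: size 15, value 76
Best: 108 pts.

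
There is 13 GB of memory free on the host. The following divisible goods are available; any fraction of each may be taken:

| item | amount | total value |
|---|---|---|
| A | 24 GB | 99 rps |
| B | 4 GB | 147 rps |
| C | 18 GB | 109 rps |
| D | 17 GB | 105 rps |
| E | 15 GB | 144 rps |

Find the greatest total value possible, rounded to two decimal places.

233.40

Take in order of value per unit:
- B (147/4 per unit): all 4 → value 147, running total 147.00
- E (144/15 per unit): 9 of 15 → value 9×144/15 = 86.4000, running total 233.40
Total 233.40.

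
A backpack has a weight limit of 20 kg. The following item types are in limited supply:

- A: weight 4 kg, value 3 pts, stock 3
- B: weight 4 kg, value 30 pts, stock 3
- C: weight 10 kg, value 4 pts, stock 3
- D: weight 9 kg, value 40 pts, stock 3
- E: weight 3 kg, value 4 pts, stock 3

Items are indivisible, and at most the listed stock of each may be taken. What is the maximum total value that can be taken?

104 pts

Top feasible selections:
- 2×B + 1×D + 1×E: weight 20, value 104
- 2×B + 1×D: weight 17, value 100
Best: 104 pts.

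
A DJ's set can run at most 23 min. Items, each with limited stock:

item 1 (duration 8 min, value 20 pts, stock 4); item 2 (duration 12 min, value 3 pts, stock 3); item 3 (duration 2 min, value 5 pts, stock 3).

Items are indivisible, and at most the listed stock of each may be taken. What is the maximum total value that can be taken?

55 pts

Best selections within duration 23 and stock limits:
- 2×item 1 + 3×item 3: duration 22, value 55
- 2×item 1 + 2×item 3: duration 20, value 50
- 2×item 1 + 1×item 3: duration 18, value 45
Best: 55 pts.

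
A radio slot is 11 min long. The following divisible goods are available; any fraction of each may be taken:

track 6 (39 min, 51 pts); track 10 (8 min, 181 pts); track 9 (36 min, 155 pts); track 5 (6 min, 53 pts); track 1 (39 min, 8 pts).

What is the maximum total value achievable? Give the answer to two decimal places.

Take in order of value per unit:
- track 10 (181/8 per unit): all 8 → value 181, running total 181.00
- track 5 (53/6 per unit): 3 of 6 → value 3×53/6 = 26.5000, running total 207.50
Total 207.50.

207.50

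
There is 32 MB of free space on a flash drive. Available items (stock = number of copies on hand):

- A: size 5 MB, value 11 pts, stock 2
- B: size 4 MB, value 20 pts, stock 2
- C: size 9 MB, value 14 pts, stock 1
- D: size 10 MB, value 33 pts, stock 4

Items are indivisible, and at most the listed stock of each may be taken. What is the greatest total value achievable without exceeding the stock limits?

106 pts

Top feasible selections:
- 2×B + 2×D: size 28, value 106
- 3×D: size 30, value 99
Best: 106 pts.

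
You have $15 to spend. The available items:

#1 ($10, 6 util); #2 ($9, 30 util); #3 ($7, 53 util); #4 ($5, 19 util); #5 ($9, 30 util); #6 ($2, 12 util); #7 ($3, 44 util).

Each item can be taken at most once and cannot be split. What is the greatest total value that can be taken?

This is a 0/1 knapsack; check combinations near the capacity.
- #3+#4+#7: cost 7+5+3=15, value 53+19+44=116
- #3+#6+#7: cost 7+2+3=12, value 53+12+44=109
- #3+#7: cost 7+3=10, value 53+44=97
- #2+#6+#7: cost 9+2+3=14, value 30+12+44=86
Best: 116 util.

116 util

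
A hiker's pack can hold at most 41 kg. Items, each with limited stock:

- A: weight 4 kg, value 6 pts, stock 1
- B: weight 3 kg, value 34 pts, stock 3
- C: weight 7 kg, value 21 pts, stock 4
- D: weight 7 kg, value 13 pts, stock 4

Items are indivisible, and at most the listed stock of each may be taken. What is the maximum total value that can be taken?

Top feasible selections:
- 1×A + 3×B + 4×C: weight 41, value 192
- 3×B + 4×C: weight 37, value 186
- 1×A + 3×B + 3×C + 1×D: weight 41, value 184
- 3×B + 3×C + 1×D: weight 37, value 178
Best: 192 pts.

192 pts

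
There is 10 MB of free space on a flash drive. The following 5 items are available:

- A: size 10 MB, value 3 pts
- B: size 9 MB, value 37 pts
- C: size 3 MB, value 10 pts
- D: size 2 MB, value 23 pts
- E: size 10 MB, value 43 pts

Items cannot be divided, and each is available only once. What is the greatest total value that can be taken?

This is a 0/1 knapsack; check combinations near the capacity.
- E: size 10, value 43
- B: size 9, value 37
- C+D: size 3+2=5, value 10+23=33
Best: 43 pts.

43 pts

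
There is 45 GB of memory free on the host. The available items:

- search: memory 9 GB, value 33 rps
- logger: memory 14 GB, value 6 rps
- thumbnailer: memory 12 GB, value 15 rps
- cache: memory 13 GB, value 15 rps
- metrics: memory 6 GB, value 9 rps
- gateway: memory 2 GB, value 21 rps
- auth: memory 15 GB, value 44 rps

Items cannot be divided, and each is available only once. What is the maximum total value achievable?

122 rps

Check high-value combinations within 45 GB:
- search+thumbnailer+metrics+gateway+auth: memory 9+12+6+2+15=44, value 33+15+9+21+44=122
- search+cache+metrics+gateway+auth: memory 9+13+6+2+15=45, value 33+15+9+21+44=122
- search+thumbnailer+gateway+auth: memory 9+12+2+15=38, value 33+15+21+44=113
Best: 122 rps.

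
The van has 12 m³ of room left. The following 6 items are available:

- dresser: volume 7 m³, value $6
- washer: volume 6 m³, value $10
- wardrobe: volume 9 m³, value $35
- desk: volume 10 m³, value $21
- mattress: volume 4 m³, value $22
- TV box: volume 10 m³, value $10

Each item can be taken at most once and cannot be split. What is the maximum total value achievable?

Check high-value combinations within 12 m³:
- wardrobe: volume 9, value 35
- washer+mattress: volume 6+4=10, value 10+22=32
- dresser+mattress: volume 7+4=11, value 6+22=28
- mattress: volume 4, value 22
- desk: volume 10, value 21
Best: $35.

$35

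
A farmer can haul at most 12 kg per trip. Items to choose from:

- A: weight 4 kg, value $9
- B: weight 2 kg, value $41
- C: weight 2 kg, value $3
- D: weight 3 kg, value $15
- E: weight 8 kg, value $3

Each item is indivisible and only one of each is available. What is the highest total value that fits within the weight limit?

$68

Check high-value combinations within 12 kg:
- A+B+C+D: weight 4+2+2+3=11, value 9+41+3+15=68
- A+B+D: weight 4+2+3=9, value 9+41+15=65
- B+C+D: weight 2+2+3=7, value 41+3+15=59
- B+D: weight 2+3=5, value 41+15=56
Best: $68.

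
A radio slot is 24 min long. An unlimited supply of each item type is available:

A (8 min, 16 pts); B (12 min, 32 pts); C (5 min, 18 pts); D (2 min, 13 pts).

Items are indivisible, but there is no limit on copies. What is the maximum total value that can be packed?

Best value-per-unit is D at 13/2, and filling with it alone uses duration 12×2=24. No mix of the others beats 12×13 = 156.

156 pts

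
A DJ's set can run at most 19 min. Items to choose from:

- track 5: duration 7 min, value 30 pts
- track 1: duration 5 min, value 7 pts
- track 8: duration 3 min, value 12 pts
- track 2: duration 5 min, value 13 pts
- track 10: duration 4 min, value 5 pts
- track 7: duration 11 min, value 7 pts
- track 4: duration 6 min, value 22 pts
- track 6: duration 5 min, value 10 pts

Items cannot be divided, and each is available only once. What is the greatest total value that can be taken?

65 pts

Check high-value combinations within 19 min:
- track 5+track 2+track 4: duration 7+5+6=18, value 30+13+22=65
- track 5+track 8+track 4: duration 7+3+6=16, value 30+12+22=64
- track 5+track 4+track 6: duration 7+6+5=18, value 30+22+10=62
Best: 65 pts.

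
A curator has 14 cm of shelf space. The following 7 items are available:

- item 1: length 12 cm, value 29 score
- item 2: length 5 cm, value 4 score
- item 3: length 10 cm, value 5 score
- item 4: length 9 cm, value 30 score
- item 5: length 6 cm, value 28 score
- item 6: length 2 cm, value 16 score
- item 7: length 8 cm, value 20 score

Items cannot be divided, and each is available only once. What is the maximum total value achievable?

48 score

Check high-value combinations within 14 cm:
- item 2+item 5+item 6: length 5+6+2=13, value 4+28+16=48
- item 5+item 7: length 6+8=14, value 28+20=48
- item 4+item 6: length 9+2=11, value 30+16=46
Best: 48 score.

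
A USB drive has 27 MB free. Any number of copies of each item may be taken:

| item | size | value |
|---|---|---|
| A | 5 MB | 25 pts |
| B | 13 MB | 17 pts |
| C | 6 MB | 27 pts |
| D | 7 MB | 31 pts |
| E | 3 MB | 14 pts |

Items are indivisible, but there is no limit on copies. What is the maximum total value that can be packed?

Best value-per-unit is A at 25/5; filling with it alone gives 5×25 = 125.
Optimal mix: 4×A + 1×D → size 27, value 131.

131 pts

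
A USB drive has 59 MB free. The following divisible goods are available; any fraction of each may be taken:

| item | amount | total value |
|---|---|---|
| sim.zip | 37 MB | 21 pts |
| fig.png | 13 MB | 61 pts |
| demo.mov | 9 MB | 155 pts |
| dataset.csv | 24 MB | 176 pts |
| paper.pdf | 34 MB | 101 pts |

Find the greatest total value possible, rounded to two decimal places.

430.62

Take in order of value per unit:
- demo.mov (155/9 per unit): all 9 → value 155, running total 155.00
- dataset.csv (176/24 per unit): all 24 → value 176, running total 331.00
- fig.png (61/13 per unit): all 13 → value 61, running total 392.00
- paper.pdf (101/34 per unit): 13 of 34 → value 13×101/34 = 38.6176, running total 430.62
Total 430.62.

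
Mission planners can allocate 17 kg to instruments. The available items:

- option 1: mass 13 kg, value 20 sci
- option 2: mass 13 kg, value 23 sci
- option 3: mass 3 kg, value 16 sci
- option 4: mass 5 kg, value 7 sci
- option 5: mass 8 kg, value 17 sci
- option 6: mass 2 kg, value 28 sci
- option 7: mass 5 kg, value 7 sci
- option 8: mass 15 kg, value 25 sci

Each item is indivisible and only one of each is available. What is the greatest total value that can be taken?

This is a 0/1 knapsack; check combinations near the capacity.
- option 3+option 5+option 6: mass 3+8+2=13, value 16+17+28=61
- option 3+option 4+option 6+option 7: mass 3+5+2+5=15, value 16+7+28+7=58
- option 6+option 8: mass 2+15=17, value 28+25=53
- option 4+option 5+option 6: mass 5+8+2=15, value 7+17+28=52
Best: 61 sci.

61 sci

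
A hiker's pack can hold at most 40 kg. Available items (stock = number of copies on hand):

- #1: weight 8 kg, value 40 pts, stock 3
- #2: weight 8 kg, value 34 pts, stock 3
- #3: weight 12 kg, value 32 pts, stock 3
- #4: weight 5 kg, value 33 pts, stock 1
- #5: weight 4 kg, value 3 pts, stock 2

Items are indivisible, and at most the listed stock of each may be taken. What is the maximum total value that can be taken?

Top feasible selections:
- 3×#1 + 2×#2: weight 40, value 188
- 3×#1 + 1×#2 + 1×#4: weight 37, value 187
Best: 188 pts.

188 pts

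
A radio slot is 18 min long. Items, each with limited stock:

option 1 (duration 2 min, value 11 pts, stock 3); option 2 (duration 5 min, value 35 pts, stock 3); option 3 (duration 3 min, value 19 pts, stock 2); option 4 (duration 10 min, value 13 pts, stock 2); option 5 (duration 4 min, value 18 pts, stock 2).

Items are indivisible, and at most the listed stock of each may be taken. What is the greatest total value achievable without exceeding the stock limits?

124 pts

Top feasible selections:
- 3×option 2 + 1×option 3: duration 18, value 124
- 1×option 1 + 2×option 2 + 2×option 3: duration 18, value 119
- 1×option 1 + 3×option 2: duration 17, value 116
- 2×option 1 + 2×option 2 + 1×option 3: duration 17, value 111
Best: 124 pts.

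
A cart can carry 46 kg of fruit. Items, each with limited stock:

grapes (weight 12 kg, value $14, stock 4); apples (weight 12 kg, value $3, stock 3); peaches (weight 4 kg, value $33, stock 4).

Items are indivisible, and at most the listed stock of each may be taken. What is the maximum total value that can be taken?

$160

Top feasible selections:
- 2×grapes + 4×peaches: weight 40, value 160
- 1×grapes + 1×apples + 4×peaches: weight 40, value 149
- 1×grapes + 4×peaches: weight 28, value 146
Best: $160.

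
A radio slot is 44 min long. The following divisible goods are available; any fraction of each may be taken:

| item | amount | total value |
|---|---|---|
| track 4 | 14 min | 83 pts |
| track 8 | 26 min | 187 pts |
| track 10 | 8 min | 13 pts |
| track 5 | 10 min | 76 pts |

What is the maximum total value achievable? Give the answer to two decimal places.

310.43

Take in order of value per unit:
- track 5 (76/10 per unit): all 10 → value 76, running total 76.00
- track 8 (187/26 per unit): all 26 → value 187, running total 263.00
- track 4 (83/14 per unit): 8 of 14 → value 8×83/14 = 47.4286, running total 310.43
Total 310.43.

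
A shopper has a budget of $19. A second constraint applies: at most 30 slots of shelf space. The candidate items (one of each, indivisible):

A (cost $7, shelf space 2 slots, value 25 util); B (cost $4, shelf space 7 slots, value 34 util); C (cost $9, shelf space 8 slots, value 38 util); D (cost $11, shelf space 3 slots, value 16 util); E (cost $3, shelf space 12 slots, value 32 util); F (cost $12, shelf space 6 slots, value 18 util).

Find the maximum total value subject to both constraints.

104 util

Feasible sets respecting both limits:
- B+C+E: cost 16, shelf space 27, value 104
- A+C+E: cost 19, shelf space 22, value 95
- A+B+E: cost 14, shelf space 21, value 91
- B+E+F: cost 19, shelf space 25, value 84
Best: 104 util.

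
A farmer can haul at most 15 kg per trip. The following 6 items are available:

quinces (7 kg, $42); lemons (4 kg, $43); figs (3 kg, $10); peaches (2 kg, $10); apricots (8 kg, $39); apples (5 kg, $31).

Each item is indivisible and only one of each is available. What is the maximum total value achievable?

$95

This is a 0/1 knapsack; check combinations near the capacity.
- quinces+lemons+peaches: weight 7+4+2=13, value 42+43+10=95
- quinces+lemons+figs: weight 7+4+3=14, value 42+43+10=95
- lemons+figs+peaches+apples: weight 4+3+2+5=14, value 43+10+10+31=94
- lemons+peaches+apricots: weight 4+2+8=14, value 43+10+39=92
- lemons+figs+apricots: weight 4+3+8=15, value 43+10+39=92
Best: $95.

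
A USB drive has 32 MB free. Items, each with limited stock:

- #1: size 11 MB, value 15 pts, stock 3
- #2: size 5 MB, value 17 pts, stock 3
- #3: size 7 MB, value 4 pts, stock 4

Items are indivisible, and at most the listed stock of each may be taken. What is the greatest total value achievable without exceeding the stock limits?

Top feasible selections:
- 1×#1 + 3×#2: size 26, value 66
- 2×#1 + 2×#2: size 32, value 64
Best: 66 pts.

66 pts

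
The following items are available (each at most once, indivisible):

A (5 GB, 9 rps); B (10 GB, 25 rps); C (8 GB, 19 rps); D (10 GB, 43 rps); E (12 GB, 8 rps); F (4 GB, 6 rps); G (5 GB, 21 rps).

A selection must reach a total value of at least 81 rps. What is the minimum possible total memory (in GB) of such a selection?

23

Subsets with value ≥ 81, sorted by total memory:
- C+D+G: memory 23, value 83
- B+D+G: memory 25, value 89
- C+D+F+G: memory 27, value 89
- A+C+D+G: memory 28, value 92
Minimum memory: 23 GB.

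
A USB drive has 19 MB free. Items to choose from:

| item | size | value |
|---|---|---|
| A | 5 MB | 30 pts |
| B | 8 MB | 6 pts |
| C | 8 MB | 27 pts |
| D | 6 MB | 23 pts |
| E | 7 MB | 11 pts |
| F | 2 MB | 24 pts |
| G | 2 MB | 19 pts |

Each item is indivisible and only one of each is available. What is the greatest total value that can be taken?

Check high-value combinations within 19 MB:
- A+C+F+G: size 5+8+2+2=17, value 30+27+24+19=100
- A+D+F+G: size 5+6+2+2=15, value 30+23+24+19=96
- C+D+F+G: size 8+6+2+2=18, value 27+23+24+19=93
- A+E+F+G: size 5+7+2+2=16, value 30+11+24+19=84
Best: 100 pts.

100 pts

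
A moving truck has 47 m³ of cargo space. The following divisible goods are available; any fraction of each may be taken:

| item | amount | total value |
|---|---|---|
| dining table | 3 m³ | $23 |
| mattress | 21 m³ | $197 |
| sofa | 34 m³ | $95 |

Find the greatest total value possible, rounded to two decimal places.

284.26

Take in order of value per unit:
- mattress (197/21 per unit): all 21 → value 197, running total 197.00
- dining table (23/3 per unit): all 3 → value 23, running total 220.00
- sofa (95/34 per unit): 23 of 34 → value 23×95/34 = 64.2647, running total 284.26
Total 284.26.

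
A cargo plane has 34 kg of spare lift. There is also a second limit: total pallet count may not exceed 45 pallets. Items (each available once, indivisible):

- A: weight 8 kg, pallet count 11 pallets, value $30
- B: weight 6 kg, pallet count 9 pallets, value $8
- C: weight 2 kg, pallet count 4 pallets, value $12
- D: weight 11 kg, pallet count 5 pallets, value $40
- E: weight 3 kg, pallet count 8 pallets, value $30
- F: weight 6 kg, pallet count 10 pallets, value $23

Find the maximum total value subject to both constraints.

$135

Feasible sets respecting both limits:
- A+C+D+E+F: weight 30, pallet count 38, value 135
- A+B+D+E+F: weight 34, pallet count 43, value 131
- A+D+E+F: weight 28, pallet count 34, value 123
Best: $135.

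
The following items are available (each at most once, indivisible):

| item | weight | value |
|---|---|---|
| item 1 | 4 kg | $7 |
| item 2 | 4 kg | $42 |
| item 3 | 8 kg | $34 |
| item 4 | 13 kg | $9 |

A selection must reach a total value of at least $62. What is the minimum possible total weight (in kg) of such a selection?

12

Subsets with value ≥ 62, sorted by total weight:
- item 2+item 3: weight 12, value 76
- item 1+item 2+item 3: weight 16, value 83
- item 2+item 3+item 4: weight 25, value 85
Minimum weight: 12 kg.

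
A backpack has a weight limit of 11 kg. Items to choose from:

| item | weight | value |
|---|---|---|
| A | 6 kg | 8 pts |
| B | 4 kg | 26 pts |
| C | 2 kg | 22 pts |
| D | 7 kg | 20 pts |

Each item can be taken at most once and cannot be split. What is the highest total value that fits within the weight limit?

Check high-value combinations within 11 kg:
- B+C: weight 4+2=6, value 26+22=48
- B+D: weight 4+7=11, value 26+20=46
- C+D: weight 2+7=9, value 22+20=42
Best: 48 pts.

48 pts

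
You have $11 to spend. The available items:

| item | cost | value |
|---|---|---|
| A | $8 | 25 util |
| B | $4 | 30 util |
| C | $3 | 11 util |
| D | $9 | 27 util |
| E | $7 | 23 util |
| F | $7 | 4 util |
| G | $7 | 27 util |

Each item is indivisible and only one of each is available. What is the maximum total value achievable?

57 util

Check high-value combinations within $11:
- B+G: cost 4+7=11, value 30+27=57
- B+E: cost 4+7=11, value 30+23=53
- B+C: cost 4+3=7, value 30+11=41
Best: 57 util.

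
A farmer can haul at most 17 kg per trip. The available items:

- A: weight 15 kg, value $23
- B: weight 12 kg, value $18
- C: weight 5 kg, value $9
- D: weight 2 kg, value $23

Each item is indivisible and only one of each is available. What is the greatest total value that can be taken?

This is a 0/1 knapsack; check combinations near the capacity.
- A+D: weight 15+2=17, value 23+23=46
- B+D: weight 12+2=14, value 18+23=41
- C+D: weight 5+2=7, value 9+23=32
- B+C: weight 12+5=17, value 18+9=27
Best: $46.

$46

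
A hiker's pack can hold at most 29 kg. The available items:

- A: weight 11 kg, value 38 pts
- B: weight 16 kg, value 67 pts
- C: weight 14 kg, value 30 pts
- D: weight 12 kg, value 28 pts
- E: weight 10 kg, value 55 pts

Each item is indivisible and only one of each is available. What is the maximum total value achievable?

Check high-value combinations within 29 kg:
- B+E: weight 16+10=26, value 67+55=122
- A+B: weight 11+16=27, value 38+67=105
- B+D: weight 16+12=28, value 67+28=95
- A+E: weight 11+10=21, value 38+55=93
- C+E: weight 14+10=24, value 30+55=85
Best: 122 pts.

122 pts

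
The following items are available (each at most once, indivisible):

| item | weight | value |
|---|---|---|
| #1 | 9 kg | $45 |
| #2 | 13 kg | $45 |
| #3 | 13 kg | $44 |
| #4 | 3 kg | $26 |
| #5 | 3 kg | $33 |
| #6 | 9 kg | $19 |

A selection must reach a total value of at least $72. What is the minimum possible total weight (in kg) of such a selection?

Subsets with value ≥ 72, sorted by total weight:
- #1+#5: weight 12, value 78
- #1+#4+#5: weight 15, value 104
Minimum weight: 12 kg.

12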